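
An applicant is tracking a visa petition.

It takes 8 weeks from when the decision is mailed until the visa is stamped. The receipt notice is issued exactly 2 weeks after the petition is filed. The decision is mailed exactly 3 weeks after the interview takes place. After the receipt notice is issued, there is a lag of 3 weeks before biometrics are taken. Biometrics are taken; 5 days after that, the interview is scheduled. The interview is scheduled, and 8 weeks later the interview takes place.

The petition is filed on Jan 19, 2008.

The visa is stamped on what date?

Jul 10, 2008

The petition is filed: Jan 19, 2008.
The receipt notice is issued: Jan 19, 2008 + 2 weeks = Feb 2, 2008.
Biometrics are taken: Feb 2, 2008 + 3 weeks = Feb 23, 2008.
The interview is scheduled: Feb 23, 2008 + 5 days = Feb 28, 2008.
The interview takes place: Feb 28, 2008 + 8 weeks = Apr 24, 2008.
The decision is mailed: Apr 24, 2008 + 3 weeks = May 15, 2008.
The visa is stamped: May 15, 2008 + 8 weeks = Jul 10, 2008.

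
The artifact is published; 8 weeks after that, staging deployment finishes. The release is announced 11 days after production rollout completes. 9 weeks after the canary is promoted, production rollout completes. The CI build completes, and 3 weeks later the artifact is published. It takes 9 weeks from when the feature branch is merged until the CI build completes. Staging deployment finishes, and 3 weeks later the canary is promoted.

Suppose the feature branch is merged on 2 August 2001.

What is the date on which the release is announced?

The feature branch is merged: Aug 2, 2001.
The CI build completes: Aug 2, 2001 + 9 weeks = Oct 4, 2001.
The artifact is published: Oct 4, 2001 + 3 weeks = Oct 25, 2001.
Staging deployment finishes: Oct 25, 2001 + 8 weeks = Dec 20, 2001.
The canary is promoted: Dec 20, 2001 + 3 weeks = Jan 10, 2002.
Production rollout completes: Jan 10, 2002 + 9 weeks = Mar 14, 2002.
The release is announced: Mar 14, 2002 + 11 days = Mar 25, 2002.

25 March 2002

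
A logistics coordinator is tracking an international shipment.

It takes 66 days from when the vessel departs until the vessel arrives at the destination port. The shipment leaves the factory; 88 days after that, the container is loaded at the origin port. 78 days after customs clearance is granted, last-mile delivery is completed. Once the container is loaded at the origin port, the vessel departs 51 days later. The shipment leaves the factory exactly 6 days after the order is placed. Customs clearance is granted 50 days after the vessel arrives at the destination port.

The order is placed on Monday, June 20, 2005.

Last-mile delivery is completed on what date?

Thursday, May 25, 2006

The order is placed: Jun 20, 2005.
The shipment leaves the factory: Jun 20, 2005 + 6 days = Jun 26, 2005.
The container is loaded at the origin port: Jun 26, 2005 + 88 days = Sep 22, 2005.
The vessel departs: Sep 22, 2005 + 51 days = Nov 12, 2005.
The vessel arrives at the destination port: Nov 12, 2005 + 66 days = Jan 17, 2006.
Customs clearance is granted: Jan 17, 2006 + 50 days = Mar 8, 2006.
Last-mile delivery is completed: Mar 8, 2006 + 78 days = May 25, 2006.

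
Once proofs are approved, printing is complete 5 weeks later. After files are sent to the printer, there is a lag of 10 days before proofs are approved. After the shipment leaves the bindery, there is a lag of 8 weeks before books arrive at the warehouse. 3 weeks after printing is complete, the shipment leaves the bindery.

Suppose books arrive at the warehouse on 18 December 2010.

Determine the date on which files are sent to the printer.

Books arrive at the warehouse: Dec 18, 2010.
The shipment leaves the bindery: Dec 18, 2010 − 8 weeks = Oct 23, 2010.
Printing is complete: Oct 23, 2010 − 3 weeks = Oct 2, 2010.
Proofs are approved: Oct 2, 2010 − 5 weeks = Aug 28, 2010.
Files are sent to the printer: Aug 28, 2010 − 10 days = Aug 18, 2010.

18 August 2010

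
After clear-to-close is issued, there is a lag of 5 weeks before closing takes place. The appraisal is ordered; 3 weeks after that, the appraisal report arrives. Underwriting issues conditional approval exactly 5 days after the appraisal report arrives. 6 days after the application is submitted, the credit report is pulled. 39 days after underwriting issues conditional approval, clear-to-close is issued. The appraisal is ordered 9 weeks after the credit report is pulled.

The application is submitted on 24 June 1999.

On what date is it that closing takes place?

10 December 1999

The application is submitted: Jun 24, 1999.
The credit report is pulled: Jun 24, 1999 + 6 days = Jun 30, 1999.
The appraisal is ordered: Jun 30, 1999 + 9 weeks = Sep 1, 1999.
The appraisal report arrives: Sep 1, 1999 + 3 weeks = Sep 22, 1999.
Underwriting issues conditional approval: Sep 22, 1999 + 5 days = Sep 27, 1999.
Clear-to-close is issued: Sep 27, 1999 + 39 days = Nov 5, 1999.
Closing takes place: Nov 5, 1999 + 5 weeks = Dec 10, 1999.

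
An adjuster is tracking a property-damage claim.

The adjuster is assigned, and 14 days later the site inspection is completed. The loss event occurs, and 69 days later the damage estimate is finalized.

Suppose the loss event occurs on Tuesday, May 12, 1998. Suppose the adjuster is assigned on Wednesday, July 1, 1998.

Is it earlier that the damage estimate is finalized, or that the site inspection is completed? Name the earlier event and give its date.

The site inspection is completed — Wednesday, July 15, 1998

The loss event occurs: May 12, 1998.
The damage estimate is finalized: May 12, 1998 + 69 days = Jul 20, 1998.
The adjuster is assigned: Jul 1, 1998.
The site inspection is completed: Jul 1, 1998 + 14 days = Jul 15, 1998.
Comparing: the damage estimate is finalized on Jul 20, 1998 vs the site inspection is completed on Jul 15, 1998. Earlier: the site inspection is completed.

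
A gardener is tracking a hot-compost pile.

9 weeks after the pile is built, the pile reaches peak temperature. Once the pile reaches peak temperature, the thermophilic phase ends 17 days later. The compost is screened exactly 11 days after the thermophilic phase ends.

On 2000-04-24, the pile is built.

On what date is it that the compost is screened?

The pile is built: Apr 24, 2000.
The pile reaches peak temperature: Apr 24, 2000 + 9 weeks = Jun 26, 2000.
The thermophilic phase ends: Jun 26, 2000 + 17 days = Jul 13, 2000.
The compost is screened: Jul 13, 2000 + 11 days = Jul 24, 2000.

2000-07-24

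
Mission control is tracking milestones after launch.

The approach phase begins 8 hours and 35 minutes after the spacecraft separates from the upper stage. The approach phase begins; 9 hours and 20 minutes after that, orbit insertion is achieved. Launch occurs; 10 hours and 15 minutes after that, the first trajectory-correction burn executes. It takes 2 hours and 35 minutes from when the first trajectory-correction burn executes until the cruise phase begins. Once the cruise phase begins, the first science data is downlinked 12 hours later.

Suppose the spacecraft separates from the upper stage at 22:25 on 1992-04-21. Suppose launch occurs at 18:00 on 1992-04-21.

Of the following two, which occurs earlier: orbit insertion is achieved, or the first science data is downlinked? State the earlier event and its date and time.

Orbit insertion is achieved — 16:20 on 1992-04-22

The spacecraft separates from the upper stage: 22:25 Apr 21, 1992.
The approach phase begins: 22:25 Apr 21, 1992 + 8h35m = 07:00 Apr 22, 1992.
Orbit insertion is achieved: 07:00 Apr 22, 1992 + 9h20m = 16:20 Apr 22, 1992.
Launch occurs: 18:00 Apr 21, 1992.
The first trajectory-correction burn executes: 18:00 Apr 21, 1992 + 10h15m = 04:15 Apr 22, 1992.
The cruise phase begins: 04:15 Apr 22, 1992 + 2h35m = 06:50 Apr 22, 1992.
The first science data is downlinked: 06:50 Apr 22, 1992 + 12h = 18:50 Apr 22, 1992.
Comparing: orbit insertion is achieved at 16:20 Apr 22, 1992 vs the first science data is downlinked at 18:50 Apr 22, 1992. Earlier: orbit insertion is achieved.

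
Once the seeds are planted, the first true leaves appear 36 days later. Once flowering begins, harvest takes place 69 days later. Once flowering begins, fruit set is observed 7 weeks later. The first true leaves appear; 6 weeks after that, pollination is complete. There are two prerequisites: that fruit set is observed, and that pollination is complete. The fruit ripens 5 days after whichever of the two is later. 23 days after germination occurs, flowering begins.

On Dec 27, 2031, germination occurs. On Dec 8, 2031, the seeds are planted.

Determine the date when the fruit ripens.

Germination occurs: Dec 27, 2031.
Flowering begins: Dec 27, 2031 + 23 days = Jan 19, 2032.
Fruit set is observed: Jan 19, 2032 + 7 weeks = Mar 8, 2032.
The seeds are planted: Dec 8, 2031.
The first true leaves appear: Dec 8, 2031 + 36 days = Jan 13, 2032.
Pollination is complete: Jan 13, 2032 + 6 weeks = Feb 24, 2032.
Both prerequisites met — fruit set is observed (Mar 8, 2032), pollination is complete (Feb 24, 2032); the later is Mar 8, 2032.
The fruit ripens: Mar 8, 2032 + 5 days = Mar 13, 2032.

Mar 13, 2032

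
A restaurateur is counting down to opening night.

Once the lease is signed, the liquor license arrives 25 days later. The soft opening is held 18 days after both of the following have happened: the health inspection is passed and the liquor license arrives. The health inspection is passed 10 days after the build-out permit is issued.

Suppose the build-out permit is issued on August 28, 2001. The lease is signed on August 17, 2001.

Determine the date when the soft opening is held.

September 29, 2001

The build-out permit is issued: Aug 28, 2001.
The health inspection is passed: Aug 28, 2001 + 10 days = Sep 7, 2001.
The lease is signed: Aug 17, 2001.
The liquor license arrives: Aug 17, 2001 + 25 days = Sep 11, 2001.
Both prerequisites met — the health inspection is passed (Sep 7, 2001), the liquor license arrives (Sep 11, 2001); the later is Sep 11, 2001.
The soft opening is held: Sep 11, 2001 + 18 days = Sep 29, 2001.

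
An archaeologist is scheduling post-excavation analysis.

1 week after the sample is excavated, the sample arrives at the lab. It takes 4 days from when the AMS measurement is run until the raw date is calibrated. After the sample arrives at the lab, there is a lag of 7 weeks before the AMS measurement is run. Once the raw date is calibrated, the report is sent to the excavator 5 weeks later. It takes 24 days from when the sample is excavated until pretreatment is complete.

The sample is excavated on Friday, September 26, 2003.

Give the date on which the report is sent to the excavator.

The sample is excavated: Sep 26, 2003.
The sample arrives at the lab: Sep 26, 2003 + 1 week = Oct 3, 2003.
The AMS measurement is run: Oct 3, 2003 + 7 weeks = Nov 21, 2003.
The raw date is calibrated: Nov 21, 2003 + 4 days = Nov 25, 2003.
The report is sent to the excavator: Nov 25, 2003 + 5 weeks = Dec 30, 2003.

Tuesday, December 30, 2003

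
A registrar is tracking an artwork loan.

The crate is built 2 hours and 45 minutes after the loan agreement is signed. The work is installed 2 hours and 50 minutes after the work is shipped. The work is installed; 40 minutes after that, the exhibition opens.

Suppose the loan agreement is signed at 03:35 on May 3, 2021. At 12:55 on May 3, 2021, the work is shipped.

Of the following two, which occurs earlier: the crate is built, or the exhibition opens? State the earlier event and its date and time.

The crate is built — 06:20 on May 3, 2021

The loan agreement is signed: 03:35 May 3, 2021.
The crate is built: 03:35 May 3, 2021 + 2h45m = 06:20 May 3, 2021.
The work is shipped: 12:55 May 3, 2021.
The work is installed: 12:55 May 3, 2021 + 2h50m = 15:45 May 3, 2021.
The exhibition opens: 15:45 May 3, 2021 + 40m = 16:25 May 3, 2021.
Comparing: the crate is built at 06:20 May 3, 2021 vs the exhibition opens at 16:25 May 3, 2021. Earlier: the crate is built.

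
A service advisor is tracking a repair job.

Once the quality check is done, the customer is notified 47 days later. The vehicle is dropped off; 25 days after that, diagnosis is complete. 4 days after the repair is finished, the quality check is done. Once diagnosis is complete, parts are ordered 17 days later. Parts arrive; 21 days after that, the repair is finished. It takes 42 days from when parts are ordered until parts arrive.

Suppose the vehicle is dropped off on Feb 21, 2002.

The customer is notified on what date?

The vehicle is dropped off: Feb 21, 2002.
Diagnosis is complete: Feb 21, 2002 + 25 days = Mar 18, 2002.
Parts are ordered: Mar 18, 2002 + 17 days = Apr 4, 2002.
Parts arrive: Apr 4, 2002 + 42 days = May 16, 2002.
The repair is finished: May 16, 2002 + 21 days = Jun 6, 2002.
The quality check is done: Jun 6, 2002 + 4 days = Jun 10, 2002.
The customer is notified: Jun 10, 2002 + 47 days = Jul 27, 2002.

Jul 27, 2002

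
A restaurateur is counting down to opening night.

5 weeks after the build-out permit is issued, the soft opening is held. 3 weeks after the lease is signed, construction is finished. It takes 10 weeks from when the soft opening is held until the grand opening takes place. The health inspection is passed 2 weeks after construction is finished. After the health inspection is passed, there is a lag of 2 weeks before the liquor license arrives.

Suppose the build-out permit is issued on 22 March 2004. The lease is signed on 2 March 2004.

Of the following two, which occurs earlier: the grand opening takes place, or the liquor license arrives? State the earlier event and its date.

The liquor license arrives — 20 April 2004

The build-out permit is issued: Mar 22, 2004.
The soft opening is held: Mar 22, 2004 + 5 weeks = Apr 26, 2004.
The grand opening takes place: Apr 26, 2004 + 10 weeks = Jul 5, 2004.
The lease is signed: Mar 2, 2004.
Construction is finished: Mar 2, 2004 + 3 weeks = Mar 23, 2004.
The health inspection is passed: Mar 23, 2004 + 2 weeks = Apr 6, 2004.
The liquor license arrives: Apr 6, 2004 + 2 weeks = Apr 20, 2004.
Comparing: the grand opening takes place on Jul 5, 2004 vs the liquor license arrives on Apr 20, 2004. Earlier: the liquor license arrives.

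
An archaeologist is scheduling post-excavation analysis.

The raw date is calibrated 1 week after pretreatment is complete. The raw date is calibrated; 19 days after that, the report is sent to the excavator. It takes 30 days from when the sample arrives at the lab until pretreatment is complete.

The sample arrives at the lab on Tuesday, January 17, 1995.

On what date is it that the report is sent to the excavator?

Tuesday, March 14, 1995

The sample arrives at the lab: Jan 17, 1995.
Pretreatment is complete: Jan 17, 1995 + 30 days = Feb 16, 1995.
The raw date is calibrated: Feb 16, 1995 + 1 week = Feb 23, 1995.
The report is sent to the excavator: Feb 23, 1995 + 19 days = Mar 14, 1995.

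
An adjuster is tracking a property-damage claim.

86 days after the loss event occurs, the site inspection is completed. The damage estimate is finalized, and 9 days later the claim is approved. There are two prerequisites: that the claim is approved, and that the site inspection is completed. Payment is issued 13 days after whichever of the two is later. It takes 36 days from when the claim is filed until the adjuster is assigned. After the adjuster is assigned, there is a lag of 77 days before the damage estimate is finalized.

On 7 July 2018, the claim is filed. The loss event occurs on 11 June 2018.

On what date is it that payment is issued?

19 November 2018

The claim is filed: Jul 7, 2018.
The adjuster is assigned: Jul 7, 2018 + 36 days = Aug 12, 2018.
The damage estimate is finalized: Aug 12, 2018 + 77 days = Oct 28, 2018.
The claim is approved: Oct 28, 2018 + 9 days = Nov 6, 2018.
The loss event occurs: Jun 11, 2018.
The site inspection is completed: Jun 11, 2018 + 86 days = Sep 5, 2018.
Both prerequisites met — the claim is approved (Nov 6, 2018), the site inspection is completed (Sep 5, 2018); the later is Nov 6, 2018.
Payment is issued: Nov 6, 2018 + 13 days = Nov 19, 2018.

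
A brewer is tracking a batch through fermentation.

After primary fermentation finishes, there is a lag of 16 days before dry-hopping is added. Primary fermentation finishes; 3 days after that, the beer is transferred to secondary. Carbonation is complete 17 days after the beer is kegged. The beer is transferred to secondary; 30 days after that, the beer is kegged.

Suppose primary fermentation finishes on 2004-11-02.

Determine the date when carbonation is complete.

Primary fermentation finishes: Nov 2, 2004.
The beer is transferred to secondary: Nov 2, 2004 + 3 days = Nov 5, 2004.
The beer is kegged: Nov 5, 2004 + 30 days = Dec 5, 2004.
Carbonation is complete: Dec 5, 2004 + 17 days = Dec 22, 2004.

2004-12-22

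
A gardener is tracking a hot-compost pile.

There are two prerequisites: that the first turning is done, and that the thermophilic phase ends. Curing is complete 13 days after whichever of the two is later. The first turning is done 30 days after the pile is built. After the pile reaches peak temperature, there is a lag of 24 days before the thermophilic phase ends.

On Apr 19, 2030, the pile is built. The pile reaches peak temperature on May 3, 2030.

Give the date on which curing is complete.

The pile is built: Apr 19, 2030.
The first turning is done: Apr 19, 2030 + 30 days = May 19, 2030.
The pile reaches peak temperature: May 3, 2030.
The thermophilic phase ends: May 3, 2030 + 24 days = May 27, 2030.
Both prerequisites met — the first turning is done (May 19, 2030), the thermophilic phase ends (May 27, 2030); the later is May 27, 2030.
Curing is complete: May 27, 2030 + 13 days = Jun 9, 2030.

Jun 9, 2030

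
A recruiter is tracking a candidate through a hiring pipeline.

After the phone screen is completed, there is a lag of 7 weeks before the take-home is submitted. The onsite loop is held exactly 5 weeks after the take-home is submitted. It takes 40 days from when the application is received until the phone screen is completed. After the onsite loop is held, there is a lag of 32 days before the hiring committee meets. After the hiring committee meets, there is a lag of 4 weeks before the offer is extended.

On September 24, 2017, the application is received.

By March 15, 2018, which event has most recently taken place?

The hiring committee meets

The application is received: Sep 24, 2017.
The phone screen is completed: Sep 24, 2017 + 40 days = Nov 3, 2017.
The take-home is submitted: Nov 3, 2017 + 7 weeks = Dec 22, 2017.
The onsite loop is held: Dec 22, 2017 + 5 weeks = Jan 26, 2018.
The hiring committee meets: Jan 26, 2018 + 32 days = Feb 27, 2018.
The offer is extended: Feb 27, 2018 + 4 weeks = Mar 27, 2018.
Mar 15, 2018 falls between when the hiring committee meets (Feb 27, 2018) and when the offer is extended (Mar 27, 2018).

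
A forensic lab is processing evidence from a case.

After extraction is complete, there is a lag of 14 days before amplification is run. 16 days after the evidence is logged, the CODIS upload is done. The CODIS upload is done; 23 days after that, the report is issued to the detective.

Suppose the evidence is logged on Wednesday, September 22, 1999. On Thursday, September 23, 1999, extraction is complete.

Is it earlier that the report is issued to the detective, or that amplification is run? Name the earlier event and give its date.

Amplification is run — Thursday, October 7, 1999

The evidence is logged: Sep 22, 1999.
The CODIS upload is done: Sep 22, 1999 + 16 days = Oct 8, 1999.
The report is issued to the detective: Oct 8, 1999 + 23 days = Oct 31, 1999.
Extraction is complete: Sep 23, 1999.
Amplification is run: Sep 23, 1999 + 14 days = Oct 7, 1999.
Comparing: the report is issued to the detective on Oct 31, 1999 vs amplification is run on Oct 7, 1999. Earlier: amplification is run.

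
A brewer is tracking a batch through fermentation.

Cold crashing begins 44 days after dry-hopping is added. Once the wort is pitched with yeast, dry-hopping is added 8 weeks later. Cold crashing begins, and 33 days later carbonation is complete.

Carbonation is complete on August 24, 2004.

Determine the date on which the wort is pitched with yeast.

April 13, 2004

Carbonation is complete: Aug 24, 2004.
Cold crashing begins: Aug 24, 2004 − 33 days = Jul 22, 2004.
Dry-hopping is added: Jul 22, 2004 − 44 days = Jun 8, 2004.
The wort is pitched with yeast: Jun 8, 2004 − 8 weeks = Apr 13, 2004.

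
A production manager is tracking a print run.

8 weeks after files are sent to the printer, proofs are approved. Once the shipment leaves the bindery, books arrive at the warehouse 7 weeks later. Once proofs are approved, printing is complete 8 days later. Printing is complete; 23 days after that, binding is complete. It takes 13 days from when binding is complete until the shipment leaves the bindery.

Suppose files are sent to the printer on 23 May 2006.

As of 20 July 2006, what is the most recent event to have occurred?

Proofs are approved

Files are sent to the printer: May 23, 2006.
Proofs are approved: May 23, 2006 + 8 weeks = Jul 18, 2006.
Printing is complete: Jul 18, 2006 + 8 days = Jul 26, 2006.
Binding is complete: Jul 26, 2006 + 23 days = Aug 18, 2006.
The shipment leaves the bindery: Aug 18, 2006 + 13 days = Aug 31, 2006.
Books arrive at the warehouse: Aug 31, 2006 + 7 weeks = Oct 19, 2006.
Jul 20, 2006 falls between when proofs are approved (Jul 18, 2006) and when printing is complete (Jul 26, 2006).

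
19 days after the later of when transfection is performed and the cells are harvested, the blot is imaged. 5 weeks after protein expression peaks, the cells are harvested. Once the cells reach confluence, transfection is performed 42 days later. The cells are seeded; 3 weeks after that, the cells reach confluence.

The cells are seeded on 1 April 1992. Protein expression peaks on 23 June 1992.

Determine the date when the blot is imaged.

16 August 1992

The cells are seeded: Apr 1, 1992.
The cells reach confluence: Apr 1, 1992 + 3 weeks = Apr 22, 1992.
Transfection is performed: Apr 22, 1992 + 42 days = Jun 3, 1992.
Protein expression peaks: Jun 23, 1992.
The cells are harvested: Jun 23, 1992 + 5 weeks = Jul 28, 1992.
Both prerequisites met — transfection is performed (Jun 3, 1992), the cells are harvested (Jul 28, 1992); the later is Jul 28, 1992.
The blot is imaged: Jul 28, 1992 + 19 days = Aug 16, 1992.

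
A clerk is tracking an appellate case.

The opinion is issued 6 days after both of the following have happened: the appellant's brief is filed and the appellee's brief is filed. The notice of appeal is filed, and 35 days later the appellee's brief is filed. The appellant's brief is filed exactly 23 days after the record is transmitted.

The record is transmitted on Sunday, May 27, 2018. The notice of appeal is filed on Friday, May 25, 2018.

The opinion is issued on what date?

Thursday, July 5, 2018

The record is transmitted: May 27, 2018.
The appellant's brief is filed: May 27, 2018 + 23 days = Jun 19, 2018.
The notice of appeal is filed: May 25, 2018.
The appellee's brief is filed: May 25, 2018 + 35 days = Jun 29, 2018.
Both prerequisites met — the appellant's brief is filed (Jun 19, 2018), the appellee's brief is filed (Jun 29, 2018); the later is Jun 29, 2018.
The opinion is issued: Jun 29, 2018 + 6 days = Jul 5, 2018.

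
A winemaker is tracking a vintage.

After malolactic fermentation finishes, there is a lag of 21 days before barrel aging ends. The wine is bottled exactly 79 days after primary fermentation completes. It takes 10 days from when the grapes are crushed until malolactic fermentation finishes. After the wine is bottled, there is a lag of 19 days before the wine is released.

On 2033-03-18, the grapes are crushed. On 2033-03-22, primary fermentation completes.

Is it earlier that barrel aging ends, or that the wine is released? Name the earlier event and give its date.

Barrel aging ends — 2033-04-18

The grapes are crushed: Mar 18, 2033.
Malolactic fermentation finishes: Mar 18, 2033 + 10 days = Mar 28, 2033.
Barrel aging ends: Mar 28, 2033 + 21 days = Apr 18, 2033.
Primary fermentation completes: Mar 22, 2033.
The wine is bottled: Mar 22, 2033 + 79 days = Jun 9, 2033.
The wine is released: Jun 9, 2033 + 19 days = Jun 28, 2033.
Comparing: barrel aging ends on Apr 18, 2033 vs the wine is released on Jun 28, 2033. Earlier: barrel aging ends.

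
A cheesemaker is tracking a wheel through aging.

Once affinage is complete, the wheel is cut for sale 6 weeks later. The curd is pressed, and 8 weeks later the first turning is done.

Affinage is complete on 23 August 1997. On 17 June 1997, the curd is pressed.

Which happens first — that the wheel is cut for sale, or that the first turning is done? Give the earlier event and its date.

Affinage is complete: Aug 23, 1997.
The wheel is cut for sale: Aug 23, 1997 + 6 weeks = Oct 4, 1997.
The curd is pressed: Jun 17, 1997.
The first turning is done: Jun 17, 1997 + 8 weeks = Aug 12, 1997.
Comparing: the wheel is cut for sale on Oct 4, 1997 vs the first turning is done on Aug 12, 1997. Earlier: the first turning is done.

The first turning is done — 12 August 1997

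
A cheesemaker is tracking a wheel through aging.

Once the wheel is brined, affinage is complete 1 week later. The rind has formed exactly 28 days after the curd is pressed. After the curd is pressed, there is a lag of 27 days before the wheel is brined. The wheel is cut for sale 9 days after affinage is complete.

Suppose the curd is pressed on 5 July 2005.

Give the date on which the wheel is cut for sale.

17 August 2005

The curd is pressed: Jul 5, 2005.
The wheel is brined: Jul 5, 2005 + 27 days = Aug 1, 2005.
Affinage is complete: Aug 1, 2005 + 1 week = Aug 8, 2005.
The wheel is cut for sale: Aug 8, 2005 + 9 days = Aug 17, 2005.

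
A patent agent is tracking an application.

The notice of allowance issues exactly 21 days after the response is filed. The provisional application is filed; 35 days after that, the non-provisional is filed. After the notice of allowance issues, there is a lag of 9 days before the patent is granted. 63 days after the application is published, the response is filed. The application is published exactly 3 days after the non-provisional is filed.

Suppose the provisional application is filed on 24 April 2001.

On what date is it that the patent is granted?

2 September 2001

The provisional application is filed: Apr 24, 2001.
The non-provisional is filed: Apr 24, 2001 + 35 days = May 29, 2001.
The application is published: May 29, 2001 + 3 days = Jun 1, 2001.
The response is filed: Jun 1, 2001 + 63 days = Aug 3, 2001.
The notice of allowance issues: Aug 3, 2001 + 21 days = Aug 24, 2001.
The patent is granted: Aug 24, 2001 + 9 days = Sep 2, 2001.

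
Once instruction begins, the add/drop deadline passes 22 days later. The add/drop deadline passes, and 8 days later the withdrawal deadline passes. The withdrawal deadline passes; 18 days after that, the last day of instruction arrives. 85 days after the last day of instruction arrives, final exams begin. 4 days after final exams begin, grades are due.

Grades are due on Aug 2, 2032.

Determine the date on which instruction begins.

Mar 18, 2032

Grades are due: Aug 2, 2032.
Final exams begin: Aug 2, 2032 − 4 days = Jul 29, 2032.
The last day of instruction arrives: Jul 29, 2032 − 85 days = May 5, 2032.
The withdrawal deadline passes: May 5, 2032 − 18 days = Apr 17, 2032.
The add/drop deadline passes: Apr 17, 2032 − 8 days = Apr 9, 2032.
Instruction begins: Apr 9, 2032 − 22 days = Mar 18, 2032.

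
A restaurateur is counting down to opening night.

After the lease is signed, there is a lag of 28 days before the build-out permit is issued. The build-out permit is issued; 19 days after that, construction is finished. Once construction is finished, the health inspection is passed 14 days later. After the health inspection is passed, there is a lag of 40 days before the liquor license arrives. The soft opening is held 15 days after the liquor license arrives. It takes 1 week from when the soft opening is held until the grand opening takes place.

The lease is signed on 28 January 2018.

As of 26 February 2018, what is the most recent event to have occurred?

The build-out permit is issued

The lease is signed: Jan 28, 2018.
The build-out permit is issued: Jan 28, 2018 + 28 days = Feb 25, 2018.
Construction is finished: Feb 25, 2018 + 19 days = Mar 16, 2018.
The health inspection is passed: Mar 16, 2018 + 14 days = Mar 30, 2018.
The liquor license arrives: Mar 30, 2018 + 40 days = May 9, 2018.
The soft opening is held: May 9, 2018 + 15 days = May 24, 2018.
The grand opening takes place: May 24, 2018 + 1 week = May 31, 2018.
Feb 26, 2018 falls between when the build-out permit is issued (Feb 25, 2018) and when construction is finished (Mar 16, 2018).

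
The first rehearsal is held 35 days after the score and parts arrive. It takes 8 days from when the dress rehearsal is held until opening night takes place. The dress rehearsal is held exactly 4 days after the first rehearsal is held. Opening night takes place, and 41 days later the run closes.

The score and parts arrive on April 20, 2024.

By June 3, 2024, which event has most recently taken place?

The dress rehearsal is held

The score and parts arrive: Apr 20, 2024.
The first rehearsal is held: Apr 20, 2024 + 35 days = May 25, 2024.
The dress rehearsal is held: May 25, 2024 + 4 days = May 29, 2024.
Opening night takes place: May 29, 2024 + 8 days = Jun 6, 2024.
The run closes: Jun 6, 2024 + 41 days = Jul 17, 2024.
Jun 3, 2024 falls between when the dress rehearsal is held (May 29, 2024) and when opening night takes place (Jun 6, 2024).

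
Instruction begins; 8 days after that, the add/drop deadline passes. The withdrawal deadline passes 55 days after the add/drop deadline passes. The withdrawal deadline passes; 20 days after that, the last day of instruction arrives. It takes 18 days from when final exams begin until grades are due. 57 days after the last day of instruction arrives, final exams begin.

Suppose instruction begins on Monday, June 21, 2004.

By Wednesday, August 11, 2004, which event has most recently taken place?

The add/drop deadline passes

Instruction begins: Jun 21, 2004.
The add/drop deadline passes: Jun 21, 2004 + 8 days = Jun 29, 2004.
The withdrawal deadline passes: Jun 29, 2004 + 55 days = Aug 23, 2004.
The last day of instruction arrives: Aug 23, 2004 + 20 days = Sep 12, 2004.
Final exams begin: Sep 12, 2004 + 57 days = Nov 8, 2004.
Grades are due: Nov 8, 2004 + 18 days = Nov 26, 2004.
Aug 11, 2004 falls between when the add/drop deadline passes (Jun 29, 2004) and when the withdrawal deadline passes (Aug 23, 2004).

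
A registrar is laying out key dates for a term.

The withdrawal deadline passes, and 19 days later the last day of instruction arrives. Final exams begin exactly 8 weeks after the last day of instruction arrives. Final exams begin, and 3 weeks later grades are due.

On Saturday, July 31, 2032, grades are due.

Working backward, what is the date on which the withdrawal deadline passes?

Grades are due: Jul 31, 2032.
Final exams begin: Jul 31, 2032 − 3 weeks = Jul 10, 2032.
The last day of instruction arrives: Jul 10, 2032 − 8 weeks = May 15, 2032.
The withdrawal deadline passes: May 15, 2032 − 19 days = Apr 26, 2032.

Monday, April 26, 2032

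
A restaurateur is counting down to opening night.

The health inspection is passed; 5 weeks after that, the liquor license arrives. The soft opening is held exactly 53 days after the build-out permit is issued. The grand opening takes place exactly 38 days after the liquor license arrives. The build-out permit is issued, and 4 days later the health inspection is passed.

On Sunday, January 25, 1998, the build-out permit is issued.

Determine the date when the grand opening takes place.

Sunday, April 12, 1998

The build-out permit is issued: Jan 25, 1998.
The health inspection is passed: Jan 25, 1998 + 4 days = Jan 29, 1998.
The liquor license arrives: Jan 29, 1998 + 5 weeks = Mar 5, 1998.
The grand opening takes place: Mar 5, 1998 + 38 days = Apr 12, 1998.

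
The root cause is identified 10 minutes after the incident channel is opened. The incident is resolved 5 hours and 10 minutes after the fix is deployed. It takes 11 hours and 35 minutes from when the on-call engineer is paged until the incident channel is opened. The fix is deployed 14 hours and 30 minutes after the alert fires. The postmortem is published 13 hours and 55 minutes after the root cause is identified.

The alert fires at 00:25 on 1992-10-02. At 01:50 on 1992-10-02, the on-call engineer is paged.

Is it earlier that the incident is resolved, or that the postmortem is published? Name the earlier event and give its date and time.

The alert fires: 00:25 Oct 2, 1992.
The fix is deployed: 00:25 Oct 2, 1992 + 14h30m = 14:55 Oct 2, 1992.
The incident is resolved: 14:55 Oct 2, 1992 + 5h10m = 20:05 Oct 2, 1992.
The on-call engineer is paged: 01:50 Oct 2, 1992.
The incident channel is opened: 01:50 Oct 2, 1992 + 11h35m = 13:25 Oct 2, 1992.
The root cause is identified: 13:25 Oct 2, 1992 + 10m = 13:35 Oct 2, 1992.
The postmortem is published: 13:35 Oct 2, 1992 + 13h55m = 03:30 Oct 3, 1992.
Comparing: the incident is resolved at 20:05 Oct 2, 1992 vs the postmortem is published at 03:30 Oct 3, 1992. Earlier: the incident is resolved.

The incident is resolved — 20:05 on 1992-10-02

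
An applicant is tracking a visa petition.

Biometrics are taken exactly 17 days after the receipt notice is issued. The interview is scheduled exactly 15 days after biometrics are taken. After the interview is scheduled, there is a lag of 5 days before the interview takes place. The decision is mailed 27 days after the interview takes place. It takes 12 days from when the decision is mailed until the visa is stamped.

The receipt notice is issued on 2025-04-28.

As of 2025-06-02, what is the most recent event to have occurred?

The receipt notice is issued: Apr 28, 2025.
Biometrics are taken: Apr 28, 2025 + 17 days = May 15, 2025.
The interview is scheduled: May 15, 2025 + 15 days = May 30, 2025.
The interview takes place: May 30, 2025 + 5 days = Jun 4, 2025.
The decision is mailed: Jun 4, 2025 + 27 days = Jul 1, 2025.
The visa is stamped: Jul 1, 2025 + 12 days = Jul 13, 2025.
Jun 2, 2025 falls between when the interview is scheduled (May 30, 2025) and when the interview takes place (Jun 4, 2025).

The interview is scheduled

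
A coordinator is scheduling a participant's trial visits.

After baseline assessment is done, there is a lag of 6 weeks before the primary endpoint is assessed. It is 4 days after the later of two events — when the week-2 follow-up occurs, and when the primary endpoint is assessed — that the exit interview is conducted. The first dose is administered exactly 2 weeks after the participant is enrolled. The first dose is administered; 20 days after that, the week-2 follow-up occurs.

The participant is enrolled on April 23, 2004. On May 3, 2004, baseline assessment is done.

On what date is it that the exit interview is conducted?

The participant is enrolled: Apr 23, 2004.
The first dose is administered: Apr 23, 2004 + 2 weeks = May 7, 2004.
The week-2 follow-up occurs: May 7, 2004 + 20 days = May 27, 2004.
Baseline assessment is done: May 3, 2004.
The primary endpoint is assessed: May 3, 2004 + 6 weeks = Jun 14, 2004.
Both prerequisites met — the week-2 follow-up occurs (May 27, 2004), the primary endpoint is assessed (Jun 14, 2004); the later is Jun 14, 2004.
The exit interview is conducted: Jun 14, 2004 + 4 days = Jun 18, 2004.

June 18, 2004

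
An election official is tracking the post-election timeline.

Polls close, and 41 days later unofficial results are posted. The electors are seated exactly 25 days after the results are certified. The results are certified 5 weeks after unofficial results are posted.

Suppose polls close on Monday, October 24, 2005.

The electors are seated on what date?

Polls close: Oct 24, 2005.
Unofficial results are posted: Oct 24, 2005 + 41 days = Dec 4, 2005.
The results are certified: Dec 4, 2005 + 5 weeks = Jan 8, 2006.
The electors are seated: Jan 8, 2006 + 25 days = Feb 2, 2006.

Thursday, February 2, 2006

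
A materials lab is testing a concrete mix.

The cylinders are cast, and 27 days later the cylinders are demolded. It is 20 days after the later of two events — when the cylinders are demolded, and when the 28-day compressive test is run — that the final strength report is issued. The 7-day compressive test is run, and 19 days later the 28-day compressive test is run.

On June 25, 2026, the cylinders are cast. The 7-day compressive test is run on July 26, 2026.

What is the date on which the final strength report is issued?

September 3, 2026

The cylinders are cast: Jun 25, 2026.
The cylinders are demolded: Jun 25, 2026 + 27 days = Jul 22, 2026.
The 7-day compressive test is run: Jul 26, 2026.
The 28-day compressive test is run: Jul 26, 2026 + 19 days = Aug 14, 2026.
Both prerequisites met — the cylinders are demolded (Jul 22, 2026), the 28-day compressive test is run (Aug 14, 2026); the later is Aug 14, 2026.
The final strength report is issued: Aug 14, 2026 + 20 days = Sep 3, 2026.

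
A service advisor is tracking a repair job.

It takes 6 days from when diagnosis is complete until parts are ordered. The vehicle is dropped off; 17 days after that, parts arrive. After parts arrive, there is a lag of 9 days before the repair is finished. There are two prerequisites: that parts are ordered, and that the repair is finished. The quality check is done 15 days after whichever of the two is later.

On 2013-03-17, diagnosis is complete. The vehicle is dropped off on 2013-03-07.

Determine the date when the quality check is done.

Diagnosis is complete: Mar 17, 2013.
Parts are ordered: Mar 17, 2013 + 6 days = Mar 23, 2013.
The vehicle is dropped off: Mar 7, 2013.
Parts arrive: Mar 7, 2013 + 17 days = Mar 24, 2013.
The repair is finished: Mar 24, 2013 + 9 days = Apr 2, 2013.
Both prerequisites met — parts are ordered (Mar 23, 2013), the repair is finished (Apr 2, 2013); the later is Apr 2, 2013.
The quality check is done: Apr 2, 2013 + 15 days = Apr 17, 2013.

2013-04-17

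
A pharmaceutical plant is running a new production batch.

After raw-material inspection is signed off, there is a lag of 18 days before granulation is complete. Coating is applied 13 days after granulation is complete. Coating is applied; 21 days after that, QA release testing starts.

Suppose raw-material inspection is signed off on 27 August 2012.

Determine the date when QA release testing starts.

Raw-material inspection is signed off: Aug 27, 2012.
Granulation is complete: Aug 27, 2012 + 18 days = Sep 14, 2012.
Coating is applied: Sep 14, 2012 + 13 days = Sep 27, 2012.
QA release testing starts: Sep 27, 2012 + 21 days = Oct 18, 2012.

18 October 2012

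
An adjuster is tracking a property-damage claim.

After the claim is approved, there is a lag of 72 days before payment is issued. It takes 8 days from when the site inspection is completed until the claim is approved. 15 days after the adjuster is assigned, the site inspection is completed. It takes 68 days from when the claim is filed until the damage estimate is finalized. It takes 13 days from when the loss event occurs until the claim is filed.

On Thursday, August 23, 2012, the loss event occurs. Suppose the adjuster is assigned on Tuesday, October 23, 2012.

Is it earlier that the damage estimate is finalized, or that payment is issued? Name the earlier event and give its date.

The damage estimate is finalized — Monday, November 12, 2012

The loss event occurs: Aug 23, 2012.
The claim is filed: Aug 23, 2012 + 13 days = Sep 5, 2012.
The damage estimate is finalized: Sep 5, 2012 + 68 days = Nov 12, 2012.
The adjuster is assigned: Oct 23, 2012.
The site inspection is completed: Oct 23, 2012 + 15 days = Nov 7, 2012.
The claim is approved: Nov 7, 2012 + 8 days = Nov 15, 2012.
Payment is issued: Nov 15, 2012 + 72 days = Jan 26, 2013.
Comparing: the damage estimate is finalized on Nov 12, 2012 vs payment is issued on Jan 26, 2013. Earlier: the damage estimate is finalized.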